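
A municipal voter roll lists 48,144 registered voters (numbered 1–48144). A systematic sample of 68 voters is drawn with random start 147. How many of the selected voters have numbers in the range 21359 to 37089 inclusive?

23

k = 48144/68 = 708
First selection ≥ 21359: 147 + ⌈(21359−147)/708⌉·708 = 147 + 30×708 = 21387
Last selection ≤ 37089: 147 + ⌊(37089−147)/708⌋·708 = 147 + 52×708 = 36963
Count = 52 − 30 + 1 = 23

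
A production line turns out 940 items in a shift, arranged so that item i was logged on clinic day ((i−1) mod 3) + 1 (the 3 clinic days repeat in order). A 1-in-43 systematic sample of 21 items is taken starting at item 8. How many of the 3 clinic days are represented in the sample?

Consecutive selections differ by k = 43, so their clinic day numbers differ by 43 mod 3 = 1.
gcd(43, 3) = 1, so the sample visits 3/1 = 3 distinct residues mod 3.
Start 8 is clinic day 2; the clinic days hit are 1, 2, 3.

3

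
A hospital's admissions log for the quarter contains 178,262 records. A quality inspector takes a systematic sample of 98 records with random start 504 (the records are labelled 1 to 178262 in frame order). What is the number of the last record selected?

176947

k = 178262/98 = 1819
98th selection = r + (98−1)·k = 504 + 97×1819 = 504 + 176443 = 176947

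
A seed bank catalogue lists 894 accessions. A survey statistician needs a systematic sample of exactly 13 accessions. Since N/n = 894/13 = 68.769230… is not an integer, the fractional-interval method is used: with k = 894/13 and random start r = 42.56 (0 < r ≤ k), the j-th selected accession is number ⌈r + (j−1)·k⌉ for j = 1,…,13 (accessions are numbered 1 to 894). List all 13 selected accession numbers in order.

j=1: r + 0k = 42.56 → ⌈·⌉ = 43
j=2: r + 1k = 111.329230… → ⌈·⌉ = 112
j=3: r + 2k = 180.098461… → ⌈·⌉ = 181
j=4: r + 3k = 248.867692… → ⌈·⌉ = 249
j=5: r + 4k = 317.636923… → ⌈·⌉ = 318
j=6: r + 5k = 386.406153… → ⌈·⌉ = 387
j=7: r + 6k = 455.175384… → ⌈·⌉ = 456
j=8: r + 7k = 523.944615… → ⌈·⌉ = 524
j=9: r + 8k = 592.713846… → ⌈·⌉ = 593
j=10: r + 9k = 661.483076… → ⌈·⌉ = 662
j=11: r + 10k = 730.252307… → ⌈·⌉ = 731
j=12: r + 11k = 799.021538… → ⌈·⌉ = 800
j=13: r + 12k = 867.790769… → ⌈·⌉ = 868

43, 112, 181, 249, 318, 387, 456, 524, 593, 662, 731, 800, 868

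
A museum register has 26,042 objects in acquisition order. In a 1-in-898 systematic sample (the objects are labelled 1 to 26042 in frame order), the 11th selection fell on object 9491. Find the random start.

k = 898
r = 9491 − (11−1)×898 = 9491 − 8980 = 511

511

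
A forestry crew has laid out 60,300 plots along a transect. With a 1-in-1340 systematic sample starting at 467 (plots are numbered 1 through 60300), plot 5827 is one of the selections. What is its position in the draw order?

k = 1340
position = (5827 − 467)/1340 + 1 = 5360/1340 + 1 = 4 + 1 = 5

5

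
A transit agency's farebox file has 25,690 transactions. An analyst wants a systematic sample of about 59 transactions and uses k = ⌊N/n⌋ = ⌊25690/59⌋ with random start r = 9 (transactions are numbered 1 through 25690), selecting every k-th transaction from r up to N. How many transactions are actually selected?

k = ⌊25690/59⌋ = 435
Achieved size = ⌊(25690 − 9)/435⌋ + 1 = ⌊25681/435⌋ + 1 = 59 + 1 = 60
(last selection: 9 + 59×435 = 25674 ≤ 25690; next would be 26109 > 25690)

60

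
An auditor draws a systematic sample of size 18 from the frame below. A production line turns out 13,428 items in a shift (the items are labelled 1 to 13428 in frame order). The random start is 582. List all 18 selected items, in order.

k = N/n = 13428/18 = 746
item 1: 582
item 2: 582 + 746 = 1328
item 3: 1328 + 746 = 2074
item 4: 2074 + 746 = 2820
item 5: 2820 + 746 = 3566
item 6: 3566 + 746 = 4312
item 7: 4312 + 746 = 5058
item 8: 5058 + 746 = 5804
item 9: 5804 + 746 = 6550
item 10: 6550 + 746 = 7296
item 11: 7296 + 746 = 8042
item 12: 8042 + 746 = 8788
item 13: 8788 + 746 = 9534
item 14: 9534 + 746 = 10280
item 15: 10280 + 746 = 11026
item 16: 11026 + 746 = 11772
item 17: 11772 + 746 = 12518
item 18: 12518 + 746 = 13264

582, 1328, 2074, 2820, 3566, 4312, 5058, 5804, 6550, 7296, 8042, 8788, 9534, 10280, 11026, 11772, 12518, 13264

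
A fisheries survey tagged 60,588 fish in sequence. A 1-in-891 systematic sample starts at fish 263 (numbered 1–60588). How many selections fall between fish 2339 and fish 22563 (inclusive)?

k = 891
First selection ≥ 2339: 263 + ⌈(2339−263)/891⌉·891 = 263 + 3×891 = 2936
Last selection ≤ 22563: 263 + ⌊(22563−263)/891⌋·891 = 263 + 25×891 = 22538
Count = 25 − 3 + 1 = 23

23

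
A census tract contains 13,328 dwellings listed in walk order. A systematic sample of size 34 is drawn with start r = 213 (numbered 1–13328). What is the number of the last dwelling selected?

13149

k = 13328/34 = 392
34th selection = r + (34−1)·k = 213 + 33×392 = 213 + 12936 = 13149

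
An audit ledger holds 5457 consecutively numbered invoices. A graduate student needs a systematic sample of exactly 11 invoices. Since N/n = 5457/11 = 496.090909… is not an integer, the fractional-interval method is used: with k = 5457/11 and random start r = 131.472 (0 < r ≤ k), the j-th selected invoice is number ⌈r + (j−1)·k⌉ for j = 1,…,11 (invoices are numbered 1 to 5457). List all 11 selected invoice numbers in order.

132, 628, 1124, 1620, 2116, 2612, 3109, 3605, 4101, 4597, 5093

j=1: r + 0k = 131.472 → ⌈·⌉ = 132
j=2: r + 1k = 627.562909… → ⌈·⌉ = 628
j=3: r + 2k = 1123.653818… → ⌈·⌉ = 1124
j=4: r + 3k = 1619.744727… → ⌈·⌉ = 1620
j=5: r + 4k = 2115.835636… → ⌈·⌉ = 2116
j=6: r + 5k = 2611.926545… → ⌈·⌉ = 2612
j=7: r + 6k = 3108.017454… → ⌈·⌉ = 3109
j=8: r + 7k = 3604.108363… → ⌈·⌉ = 3605
j=9: r + 8k = 4100.199272… → ⌈·⌉ = 4101
j=10: r + 9k = 4596.290181… → ⌈·⌉ = 4597
j=11: r + 10k = 5092.381090… → ⌈·⌉ = 5093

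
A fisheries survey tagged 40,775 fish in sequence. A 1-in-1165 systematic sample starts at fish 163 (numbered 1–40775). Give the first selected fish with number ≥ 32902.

33948

k = 1165
Steps past start: ⌈(32902 − 163)/1165⌉ = ⌈32739/1165⌉ = 29
Selected fish: 163 + 29×1165 = 33948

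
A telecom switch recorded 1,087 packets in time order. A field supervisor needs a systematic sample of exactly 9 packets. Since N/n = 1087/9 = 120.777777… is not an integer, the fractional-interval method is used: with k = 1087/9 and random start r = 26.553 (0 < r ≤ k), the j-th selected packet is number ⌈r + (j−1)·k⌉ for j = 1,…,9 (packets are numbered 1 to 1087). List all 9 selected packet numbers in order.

27, 148, 269, 389, 510, 631, 752, 872, 993

j=1: r + 0k = 26.553 → ⌈·⌉ = 27
j=2: r + 1k = 147.330777… → ⌈·⌉ = 148
j=3: r + 2k = 268.108555… → ⌈·⌉ = 269
j=4: r + 3k = 388.886333… → ⌈·⌉ = 389
j=5: r + 4k = 509.664111… → ⌈·⌉ = 510
j=6: r + 5k = 630.441888… → ⌈·⌉ = 631
j=7: r + 6k = 751.219666… → ⌈·⌉ = 752
j=8: r + 7k = 871.997444… → ⌈·⌉ = 872
j=9: r + 8k = 992.775222… → ⌈·⌉ = 993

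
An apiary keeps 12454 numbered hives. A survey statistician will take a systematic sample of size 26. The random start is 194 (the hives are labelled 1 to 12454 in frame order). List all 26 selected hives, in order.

k = N/n = 12454/26 = 479
hive 1: 194
hive 2: 194 + 479 = 673
hive 3: 673 + 479 = 1152
hive 4: 1152 + 479 = 1631
hive 5: 1631 + 479 = 2110
hive 6: 2110 + 479 = 2589
hive 7: 2589 + 479 = 3068
hive 8: 3068 + 479 = 3547
hive 9: 3547 + 479 = 4026
hive 10: 4026 + 479 = 4505
hive 11: 4505 + 479 = 4984
hive 12: 4984 + 479 = 5463
hive 13: 5463 + 479 = 5942
hive 14: 5942 + 479 = 6421
hive 15: 6421 + 479 = 6900
hive 16: 6900 + 479 = 7379
hive 17: 7379 + 479 = 7858
hive 18: 7858 + 479 = 8337
hive 19: 8337 + 479 = 8816
hive 20: 8816 + 479 = 9295
hive 21: 9295 + 479 = 9774
hive 22: 9774 + 479 = 10253
hive 23: 10253 + 479 = 10732
hive 24: 10732 + 479 = 11211
hive 25: 11211 + 479 = 11690
hive 26: 11690 + 479 = 12169

194, 673, 1152, 1631, 2110, 2589, 3068, 3547, 4026, 4505, 4984, 5463, 5942, 6421, 6900, 7379, 7858, 8337, 8816, 9295, 9774, 10253, 10732, 11211, 11690, 12169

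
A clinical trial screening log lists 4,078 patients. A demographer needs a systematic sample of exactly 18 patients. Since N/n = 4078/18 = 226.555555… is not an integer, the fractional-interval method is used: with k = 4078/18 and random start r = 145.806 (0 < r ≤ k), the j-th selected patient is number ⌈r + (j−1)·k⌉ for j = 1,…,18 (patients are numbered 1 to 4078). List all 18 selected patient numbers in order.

146, 373, 599, 826, 1053, 1279, 1506, 1732, 1959, 2185, 2412, 2638, 2865, 3092, 3318, 3545, 3771, 3998

j=1: r + 0k = 145.806 → ⌈·⌉ = 146
j=2: r + 1k = 372.361555… → ⌈·⌉ = 373
j=3: r + 2k = 598.917111… → ⌈·⌉ = 599
j=4: r + 3k = 825.472666… → ⌈·⌉ = 826
j=5: r + 4k = 1052.028222… → ⌈·⌉ = 1053
j=6: r + 5k = 1278.583777… → ⌈·⌉ = 1279
j=7: r + 6k = 1505.139333… → ⌈·⌉ = 1506
j=8: r + 7k = 1731.694888… → ⌈·⌉ = 1732
j=9: r + 8k = 1958.250444… → ⌈·⌉ = 1959
j=10: r + 9k = 2184.806 → ⌈·⌉ = 2185
j=11: r + 10k = 2411.361555… → ⌈·⌉ = 2412
j=12: r + 11k = 2637.917111… → ⌈·⌉ = 2638
j=13: r + 12k = 2864.472666… → ⌈·⌉ = 2865
j=14: r + 13k = 3091.028222… → ⌈·⌉ = 3092
j=15: r + 14k = 3317.583777… → ⌈·⌉ = 3318
j=16: r + 15k = 3544.139333… → ⌈·⌉ = 3545
j=17: r + 16k = 3770.694888… → ⌈·⌉ = 3771
j=18: r + 17k = 3997.250444… → ⌈·⌉ = 3998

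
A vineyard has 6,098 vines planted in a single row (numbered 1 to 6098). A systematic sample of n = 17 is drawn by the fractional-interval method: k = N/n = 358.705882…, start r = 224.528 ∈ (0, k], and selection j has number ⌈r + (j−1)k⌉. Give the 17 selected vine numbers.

225, 584, 942, 1301, 1660, 2019, 2377, 2736, 3095, 3453, 3812, 4171, 4529, 4888, 5247, 5606, 5964

j=1: r + 0k = 224.528 → ⌈·⌉ = 225
j=2: r + 1k = 583.233882… → ⌈·⌉ = 584
j=3: r + 2k = 941.939764… → ⌈·⌉ = 942
j=4: r + 3k = 1300.645647… → ⌈·⌉ = 1301
j=5: r + 4k = 1659.351529… → ⌈·⌉ = 1660
j=6: r + 5k = 2018.057411… → ⌈·⌉ = 2019
j=7: r + 6k = 2376.763294… → ⌈·⌉ = 2377
j=8: r + 7k = 2735.469176… → ⌈·⌉ = 2736
j=9: r + 8k = 3094.175058… → ⌈·⌉ = 3095
j=10: r + 9k = 3452.880941… → ⌈·⌉ = 3453
j=11: r + 10k = 3811.586823… → ⌈·⌉ = 3812
j=12: r + 11k = 4170.292705… → ⌈·⌉ = 4171
j=13: r + 12k = 4528.998588… → ⌈·⌉ = 4529
j=14: r + 13k = 4887.704470… → ⌈·⌉ = 4888
j=15: r + 14k = 5246.410352… → ⌈·⌉ = 5247
j=16: r + 15k = 5605.116235… → ⌈·⌉ = 5606
j=17: r + 16k = 5963.822117… → ⌈·⌉ = 5964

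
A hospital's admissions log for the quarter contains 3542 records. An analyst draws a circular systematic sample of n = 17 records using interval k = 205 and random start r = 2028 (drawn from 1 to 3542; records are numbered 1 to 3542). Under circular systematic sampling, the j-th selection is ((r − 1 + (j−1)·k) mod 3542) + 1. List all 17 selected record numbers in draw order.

Selection 1: 2028
Selection 2: 2028 + 205 = 2233
Selection 3: 2233 + 205 = 2438
Selection 4: 2438 + 205 = 2643
Selection 5: 2643 + 205 = 2848
Selection 6: 2848 + 205 = 3053
Selection 7: 3053 + 205 = 3258
Selection 8: 3258 + 205 = 3463
Selection 9: 3463 + 205 = 3668 → 3668 − 3542 = 126
Selection 10: 126 + 205 = 331
Selection 11: 331 + 205 = 536
Selection 12: 536 + 205 = 741
Selection 13: 741 + 205 = 946
Selection 14: 946 + 205 = 1151
Selection 15: 1151 + 205 = 1356
Selection 16: 1356 + 205 = 1561
Selection 17: 1561 + 205 = 1766

2028, 2233, 2438, 2643, 2848, 3053, 3258, 3463, 126, 331, 536, 741, 946, 1151, 1356, 1561, 1766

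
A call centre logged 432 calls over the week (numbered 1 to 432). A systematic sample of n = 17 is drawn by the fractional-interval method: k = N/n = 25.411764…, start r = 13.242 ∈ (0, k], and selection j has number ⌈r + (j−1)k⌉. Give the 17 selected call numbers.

j=1: r + 0k = 13.242 → ⌈·⌉ = 14
j=2: r + 1k = 38.653764… → ⌈·⌉ = 39
j=3: r + 2k = 64.065529… → ⌈·⌉ = 65
j=4: r + 3k = 89.477294… → ⌈·⌉ = 90
j=5: r + 4k = 114.889058… → ⌈·⌉ = 115
j=6: r + 5k = 140.300823… → ⌈·⌉ = 141
j=7: r + 6k = 165.712588… → ⌈·⌉ = 166
j=8: r + 7k = 191.124352… → ⌈·⌉ = 192
j=9: r + 8k = 216.536117… → ⌈·⌉ = 217
j=10: r + 9k = 241.947882… → ⌈·⌉ = 242
j=11: r + 10k = 267.359647… → ⌈·⌉ = 268
j=12: r + 11k = 292.771411… → ⌈·⌉ = 293
j=13: r + 12k = 318.183176… → ⌈·⌉ = 319
j=14: r + 13k = 343.594941… → ⌈·⌉ = 344
j=15: r + 14k = 369.006705… → ⌈·⌉ = 370
j=16: r + 15k = 394.418470… → ⌈·⌉ = 395
j=17: r + 16k = 419.830235… → ⌈·⌉ = 420

14, 39, 65, 90, 115, 141, 166, 192, 217, 242, 268, 293, 319, 344, 370, 395, 420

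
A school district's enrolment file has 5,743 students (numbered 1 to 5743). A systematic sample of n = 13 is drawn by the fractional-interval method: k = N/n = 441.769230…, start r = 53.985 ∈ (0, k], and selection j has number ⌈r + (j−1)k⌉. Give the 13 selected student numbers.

54, 496, 938, 1380, 1822, 2263, 2705, 3147, 3589, 4030, 4472, 4914, 5356

j=1: r + 0k = 53.985 → ⌈·⌉ = 54
j=2: r + 1k = 495.754230… → ⌈·⌉ = 496
j=3: r + 2k = 937.523461… → ⌈·⌉ = 938
j=4: r + 3k = 1379.292692… → ⌈·⌉ = 1380
j=5: r + 4k = 1821.061923… → ⌈·⌉ = 1822
j=6: r + 5k = 2262.831153… → ⌈·⌉ = 2263
j=7: r + 6k = 2704.600384… → ⌈·⌉ = 2705
j=8: r + 7k = 3146.369615… → ⌈·⌉ = 3147
j=9: r + 8k = 3588.138846… → ⌈·⌉ = 3589
j=10: r + 9k = 4029.908076… → ⌈·⌉ = 4030
j=11: r + 10k = 4471.677307… → ⌈·⌉ = 4472
j=12: r + 11k = 4913.446538… → ⌈·⌉ = 4914
j=13: r + 12k = 5355.215769… → ⌈·⌉ = 5356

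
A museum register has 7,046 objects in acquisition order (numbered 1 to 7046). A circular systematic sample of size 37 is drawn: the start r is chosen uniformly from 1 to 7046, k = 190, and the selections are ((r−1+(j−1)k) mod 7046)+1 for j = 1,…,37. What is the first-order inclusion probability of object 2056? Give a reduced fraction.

For each position j, as r ranges over 1…7046 the j-th selection hits every object exactly once, so object 2056 is selected for exactly 37 of the 7046 starts.
Inclusion probability = 37/7046.

37/7046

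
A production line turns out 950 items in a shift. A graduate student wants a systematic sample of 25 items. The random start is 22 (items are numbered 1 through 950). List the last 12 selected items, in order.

516, 554, 592, 630, 668, 706, 744, 782, 820, 858, 896, 934

k = N/n = 950/25 = 38
14th selection = 22 + 13×38 = 516
15th: 516 + 38 = 554
16th: 554 + 38 = 592
17th: 592 + 38 = 630
18th: 630 + 38 = 668
19th: 668 + 38 = 706
20th: 706 + 38 = 744
21st: 744 + 38 = 782
22nd: 782 + 38 = 820
23rd: 820 + 38 = 858
24th: 858 + 38 = 896
25th: 896 + 38 = 934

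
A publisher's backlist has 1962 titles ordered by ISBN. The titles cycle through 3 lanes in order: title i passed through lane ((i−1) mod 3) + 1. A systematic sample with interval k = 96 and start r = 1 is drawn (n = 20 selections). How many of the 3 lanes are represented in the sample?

1

Consecutive selections differ by k = 96, so their lane numbers differ by 96 mod 3 = 0.
gcd(96, 3) = 3, so the sample visits 3/3 = 1 distinct residues mod 3.
Start 1 is lane 1; the lanes hit are 1.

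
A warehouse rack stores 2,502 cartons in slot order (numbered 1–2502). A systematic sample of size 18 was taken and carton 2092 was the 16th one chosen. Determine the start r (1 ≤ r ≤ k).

7

k = 2502/18 = 139
r = 2092 − (16−1)×139 = 2092 − 2085 = 7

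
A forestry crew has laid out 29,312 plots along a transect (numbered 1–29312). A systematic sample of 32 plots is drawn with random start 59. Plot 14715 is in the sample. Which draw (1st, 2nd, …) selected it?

17

k = 29312/32 = 916
position = (14715 − 59)/916 + 1 = 14656/916 + 1 = 16 + 1 = 17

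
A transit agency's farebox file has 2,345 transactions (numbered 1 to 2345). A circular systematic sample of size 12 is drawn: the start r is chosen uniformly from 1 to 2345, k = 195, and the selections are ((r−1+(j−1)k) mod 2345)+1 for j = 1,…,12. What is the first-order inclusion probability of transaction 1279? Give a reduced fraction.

For each position j, as r ranges over 1…2345 the j-th selection hits every transaction exactly once, so transaction 1279 is selected for exactly 12 of the 2345 starts.
Inclusion probability = 12/2345.

12/2345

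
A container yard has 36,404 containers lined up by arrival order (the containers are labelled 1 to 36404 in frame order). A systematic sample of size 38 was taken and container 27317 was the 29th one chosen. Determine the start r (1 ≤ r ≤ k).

493

k = 36404/38 = 958
r = 27317 − (29−1)×958 = 27317 − 26824 = 493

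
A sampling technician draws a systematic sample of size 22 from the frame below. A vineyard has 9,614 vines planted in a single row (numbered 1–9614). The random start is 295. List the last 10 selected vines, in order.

k = N/n = 9614/22 = 437
13th selection = 295 + 12×437 = 5539
14th: 5539 + 437 = 5976
15th: 5976 + 437 = 6413
16th: 6413 + 437 = 6850
17th: 6850 + 437 = 7287
18th: 7287 + 437 = 7724
19th: 7724 + 437 = 8161
20th: 8161 + 437 = 8598
21st: 8598 + 437 = 9035
22nd: 9035 + 437 = 9472

5539, 5976, 6413, 6850, 7287, 7724, 8161, 8598, 9035, 9472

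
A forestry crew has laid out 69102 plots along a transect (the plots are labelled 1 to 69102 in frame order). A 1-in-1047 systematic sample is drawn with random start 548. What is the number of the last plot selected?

68603

k = 1047
66th selection = r + (66−1)·k = 548 + 65×1047 = 548 + 68055 = 68603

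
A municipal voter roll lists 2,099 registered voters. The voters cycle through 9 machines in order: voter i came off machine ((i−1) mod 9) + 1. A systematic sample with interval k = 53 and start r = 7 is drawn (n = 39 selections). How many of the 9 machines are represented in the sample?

Consecutive selections differ by k = 53, so their machine numbers differ by 53 mod 9 = 8.
gcd(53, 9) = 1, so the sample visits 9/1 = 9 distinct residues mod 9.
Start 7 is machine 7; the machines hit are 1, 2, 3, 4, 5, 6, 7, 8, 9.

9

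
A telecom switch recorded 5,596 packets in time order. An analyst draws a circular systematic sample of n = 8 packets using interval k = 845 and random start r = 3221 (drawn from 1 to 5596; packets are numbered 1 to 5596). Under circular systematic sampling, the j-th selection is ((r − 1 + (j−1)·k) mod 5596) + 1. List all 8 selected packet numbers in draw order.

3221, 4066, 4911, 160, 1005, 1850, 2695, 3540

Selection 1: 3221
Selection 2: 3221 + 845 = 4066
Selection 3: 4066 + 845 = 4911
Selection 4: 4911 + 845 = 5756 → 5756 − 5596 = 160
Selection 5: 160 + 845 = 1005
Selection 6: 1005 + 845 = 1850
Selection 7: 1850 + 845 = 2695
Selection 8: 2695 + 845 = 3540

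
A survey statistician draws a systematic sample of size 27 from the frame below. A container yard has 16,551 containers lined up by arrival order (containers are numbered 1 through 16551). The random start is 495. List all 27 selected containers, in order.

k = N/n = 16551/27 = 613
container 1: 495
container 2: 495 + 613 = 1108
container 3: 1108 + 613 = 1721
container 4: 1721 + 613 = 2334
container 5: 2334 + 613 = 2947
container 6: 2947 + 613 = 3560
container 7: 3560 + 613 = 4173
container 8: 4173 + 613 = 4786
container 9: 4786 + 613 = 5399
container 10: 5399 + 613 = 6012
container 11: 6012 + 613 = 6625
container 12: 6625 + 613 = 7238
container 13: 7238 + 613 = 7851
container 14: 7851 + 613 = 8464
container 15: 8464 + 613 = 9077
container 16: 9077 + 613 = 9690
container 17: 9690 + 613 = 10303
container 18: 10303 + 613 = 10916
container 19: 10916 + 613 = 11529
container 20: 11529 + 613 = 12142
container 21: 12142 + 613 = 12755
container 22: 12755 + 613 = 13368
container 23: 13368 + 613 = 13981
container 24: 13981 + 613 = 14594
container 25: 14594 + 613 = 15207
container 26: 15207 + 613 = 15820
container 27: 15820 + 613 = 16433

495, 1108, 1721, 2334, 2947, 3560, 4173, 4786, 5399, 6012, 6625, 7238, 7851, 8464, 9077, 9690, 10303, 10916, 11529, 12142, 12755, 13368, 13981, 14594, 15207, 15820, 16433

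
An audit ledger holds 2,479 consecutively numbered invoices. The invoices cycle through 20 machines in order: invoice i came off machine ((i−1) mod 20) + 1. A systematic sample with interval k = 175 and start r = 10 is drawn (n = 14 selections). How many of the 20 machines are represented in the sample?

4

Consecutive selections differ by k = 175, so their machine numbers differ by 175 mod 20 = 15.
gcd(175, 20) = 5, so the sample visits 20/5 = 4 distinct residues mod 20.
Start 10 is machine 10; the machines hit are 5, 10, 15, 20.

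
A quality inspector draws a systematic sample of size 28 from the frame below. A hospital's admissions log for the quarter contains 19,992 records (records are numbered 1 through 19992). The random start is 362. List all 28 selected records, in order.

k = N/n = 19992/28 = 714
record 1: 362
record 2: 362 + 714 = 1076
record 3: 1076 + 714 = 1790
record 4: 1790 + 714 = 2504
record 5: 2504 + 714 = 3218
record 6: 3218 + 714 = 3932
record 7: 3932 + 714 = 4646
record 8: 4646 + 714 = 5360
record 9: 5360 + 714 = 6074
record 10: 6074 + 714 = 6788
record 11: 6788 + 714 = 7502
record 12: 7502 + 714 = 8216
record 13: 8216 + 714 = 8930
record 14: 8930 + 714 = 9644
record 15: 9644 + 714 = 10358
record 16: 10358 + 714 = 11072
record 17: 11072 + 714 = 11786
record 18: 11786 + 714 = 12500
record 19: 12500 + 714 = 13214
record 20: 13214 + 714 = 13928
record 21: 13928 + 714 = 14642
record 22: 14642 + 714 = 15356
record 23: 15356 + 714 = 16070
record 24: 16070 + 714 = 16784
record 25: 16784 + 714 = 17498
record 26: 17498 + 714 = 18212
record 27: 18212 + 714 = 18926
record 28: 18926 + 714 = 19640

362, 1076, 1790, 2504, 3218, 3932, 4646, 5360, 6074, 6788, 7502, 8216, 8930, 9644, 10358, 11072, 11786, 12500, 13214, 13928, 14642, 15356, 16070, 16784, 17498, 18212, 18926, 19640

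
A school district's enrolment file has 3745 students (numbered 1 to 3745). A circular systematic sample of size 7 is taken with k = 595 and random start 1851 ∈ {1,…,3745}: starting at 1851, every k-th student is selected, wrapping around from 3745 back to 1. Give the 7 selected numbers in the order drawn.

1851, 2446, 3041, 3636, 486, 1081, 1676

Selection 1: 1851
Selection 2: 1851 + 595 = 2446
Selection 3: 2446 + 595 = 3041
Selection 4: 3041 + 595 = 3636
Selection 5: 3636 + 595 = 4231 → 4231 − 3745 = 486
Selection 6: 486 + 595 = 1081
Selection 7: 1081 + 595 = 1676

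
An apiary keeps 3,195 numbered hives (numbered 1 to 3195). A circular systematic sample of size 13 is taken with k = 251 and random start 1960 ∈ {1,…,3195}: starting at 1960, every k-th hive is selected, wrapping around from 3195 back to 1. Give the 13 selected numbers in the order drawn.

Selection 1: 1960
Selection 2: 1960 + 251 = 2211
Selection 3: 2211 + 251 = 2462
Selection 4: 2462 + 251 = 2713
Selection 5: 2713 + 251 = 2964
Selection 6: 2964 + 251 = 3215 → 3215 − 3195 = 20
Selection 7: 20 + 251 = 271
Selection 8: 271 + 251 = 522
Selection 9: 522 + 251 = 773
Selection 10: 773 + 251 = 1024
Selection 11: 1024 + 251 = 1275
Selection 12: 1275 + 251 = 1526
Selection 13: 1526 + 251 = 1777

1960, 2211, 2462, 2713, 2964, 20, 271, 522, 773, 1024, 1275, 1526, 1777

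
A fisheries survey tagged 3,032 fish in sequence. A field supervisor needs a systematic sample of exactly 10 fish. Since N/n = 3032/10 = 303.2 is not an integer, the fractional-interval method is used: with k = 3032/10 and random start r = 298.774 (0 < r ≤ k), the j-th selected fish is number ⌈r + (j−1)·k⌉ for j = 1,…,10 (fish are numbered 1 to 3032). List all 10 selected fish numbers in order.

j=1: r + 0k = 298.774 → ⌈·⌉ = 299
j=2: r + 1k = 601.974 → ⌈·⌉ = 602
j=3: r + 2k = 905.174 → ⌈·⌉ = 906
j=4: r + 3k = 1208.374 → ⌈·⌉ = 1209
j=5: r + 4k = 1511.574 → ⌈·⌉ = 1512
j=6: r + 5k = 1814.774 → ⌈·⌉ = 1815
j=7: r + 6k = 2117.974 → ⌈·⌉ = 2118
j=8: r + 7k = 2421.174 → ⌈·⌉ = 2422
j=9: r + 8k = 2724.374 → ⌈·⌉ = 2725
j=10: r + 9k = 3027.574 → ⌈·⌉ = 3028

299, 602, 906, 1209, 1512, 1815, 2118, 2422, 2725, 3028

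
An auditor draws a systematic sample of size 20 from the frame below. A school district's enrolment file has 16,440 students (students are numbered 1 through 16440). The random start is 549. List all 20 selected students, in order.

k = N/n = 16440/20 = 822
student 1: 549
student 2: 549 + 822 = 1371
student 3: 1371 + 822 = 2193
student 4: 2193 + 822 = 3015
student 5: 3015 + 822 = 3837
student 6: 3837 + 822 = 4659
student 7: 4659 + 822 = 5481
student 8: 5481 + 822 = 6303
student 9: 6303 + 822 = 7125
student 10: 7125 + 822 = 7947
student 11: 7947 + 822 = 8769
student 12: 8769 + 822 = 9591
student 13: 9591 + 822 = 10413
student 14: 10413 + 822 = 11235
student 15: 11235 + 822 = 12057
student 16: 12057 + 822 = 12879
student 17: 12879 + 822 = 13701
student 18: 13701 + 822 = 14523
student 19: 14523 + 822 = 15345
student 20: 15345 + 822 = 16167

549, 1371, 2193, 3015, 3837, 4659, 5481, 6303, 7125, 7947, 8769, 9591, 10413, 11235, 12057, 12879, 13701, 14523, 15345, 16167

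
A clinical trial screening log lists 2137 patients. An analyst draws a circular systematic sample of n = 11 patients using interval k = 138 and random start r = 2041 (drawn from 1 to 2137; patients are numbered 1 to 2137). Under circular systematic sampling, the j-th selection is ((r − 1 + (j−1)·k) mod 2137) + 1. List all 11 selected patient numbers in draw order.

2041, 42, 180, 318, 456, 594, 732, 870, 1008, 1146, 1284

Selection 1: 2041
Selection 2: 2041 + 138 = 2179 → 2179 − 2137 = 42
Selection 3: 42 + 138 = 180
Selection 4: 180 + 138 = 318
Selection 5: 318 + 138 = 456
Selection 6: 456 + 138 = 594
Selection 7: 594 + 138 = 732
Selection 8: 732 + 138 = 870
Selection 9: 870 + 138 = 1008
Selection 10: 1008 + 138 = 1146
Selection 11: 1146 + 138 = 1284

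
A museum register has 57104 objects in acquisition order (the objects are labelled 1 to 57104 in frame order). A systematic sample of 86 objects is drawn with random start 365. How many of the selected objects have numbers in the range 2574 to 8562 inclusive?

9

k = 57104/86 = 664
First selection ≥ 2574: 365 + ⌈(2574−365)/664⌉·664 = 365 + 4×664 = 3021
Last selection ≤ 8562: 365 + ⌊(8562−365)/664⌋·664 = 365 + 12×664 = 8333
Count = 12 − 4 + 1 = 9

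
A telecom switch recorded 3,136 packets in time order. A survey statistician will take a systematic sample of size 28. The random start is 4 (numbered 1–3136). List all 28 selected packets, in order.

4, 116, 228, 340, 452, 564, 676, 788, 900, 1012, 1124, 1236, 1348, 1460, 1572, 1684, 1796, 1908, 2020, 2132, 2244, 2356, 2468, 2580, 2692, 2804, 2916, 3028

k = N/n = 3136/28 = 112
packet 1: 4
packet 2: 4 + 112 = 116
packet 3: 116 + 112 = 228
packet 4: 228 + 112 = 340
packet 5: 340 + 112 = 452
packet 6: 452 + 112 = 564
packet 7: 564 + 112 = 676
packet 8: 676 + 112 = 788
packet 9: 788 + 112 = 900
packet 10: 900 + 112 = 1012
packet 11: 1012 + 112 = 1124
packet 12: 1124 + 112 = 1236
packet 13: 1236 + 112 = 1348
packet 14: 1348 + 112 = 1460
packet 15: 1460 + 112 = 1572
packet 16: 1572 + 112 = 1684
packet 17: 1684 + 112 = 1796
packet 18: 1796 + 112 = 1908
packet 19: 1908 + 112 = 2020
packet 20: 2020 + 112 = 2132
packet 21: 2132 + 112 = 2244
packet 22: 2244 + 112 = 2356
packet 23: 2356 + 112 = 2468
packet 24: 2468 + 112 = 2580
packet 25: 2580 + 112 = 2692
packet 26: 2692 + 112 = 2804
packet 27: 2804 + 112 = 2916
packet 28: 2916 + 112 = 3028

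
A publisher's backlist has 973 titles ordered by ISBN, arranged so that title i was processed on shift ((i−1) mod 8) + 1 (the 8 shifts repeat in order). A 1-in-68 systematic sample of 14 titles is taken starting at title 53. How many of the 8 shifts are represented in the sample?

Consecutive selections differ by k = 68, so their shift numbers differ by 68 mod 8 = 4.
gcd(68, 8) = 4, so the sample visits 8/4 = 2 distinct residues mod 8.
Start 53 is shift 5; the shifts hit are 1, 5.

2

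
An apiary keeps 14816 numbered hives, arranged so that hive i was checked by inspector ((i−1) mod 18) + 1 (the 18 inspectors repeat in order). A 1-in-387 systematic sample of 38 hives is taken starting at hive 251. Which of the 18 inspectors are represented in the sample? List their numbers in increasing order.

8, 17

Consecutive selections differ by k = 387, so their inspector numbers differ by 387 mod 18 = 9.
gcd(387, 18) = 9, so the sample visits 18/9 = 2 distinct residues mod 18.
Start 251 is inspector 17; the inspectors hit are 8, 17.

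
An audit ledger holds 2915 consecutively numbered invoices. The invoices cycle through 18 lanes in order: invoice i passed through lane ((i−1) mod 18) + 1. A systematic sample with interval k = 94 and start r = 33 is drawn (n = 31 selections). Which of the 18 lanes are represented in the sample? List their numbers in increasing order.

Consecutive selections differ by k = 94, so their lane numbers differ by 94 mod 18 = 4.
gcd(94, 18) = 2, so the sample visits 18/2 = 9 distinct residues mod 18.
Start 33 is lane 15; the lanes hit are 1, 3, 5, 7, 9, 11, 13, 15, 17.

1, 3, 5, 7, 9, 11, 13, 15, 17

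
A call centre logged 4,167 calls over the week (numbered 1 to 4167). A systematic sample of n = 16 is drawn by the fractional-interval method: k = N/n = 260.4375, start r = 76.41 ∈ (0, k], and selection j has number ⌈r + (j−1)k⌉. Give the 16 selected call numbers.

j=1: r + 0k = 76.41 → ⌈·⌉ = 77
j=2: r + 1k = 336.8475 → ⌈·⌉ = 337
j=3: r + 2k = 597.285 → ⌈·⌉ = 598
j=4: r + 3k = 857.7225 → ⌈·⌉ = 858
j=5: r + 4k = 1118.16 → ⌈·⌉ = 1119
j=6: r + 5k = 1378.5975 → ⌈·⌉ = 1379
j=7: r + 6k = 1639.035 → ⌈·⌉ = 1640
j=8: r + 7k = 1899.4725 → ⌈·⌉ = 1900
j=9: r + 8k = 2159.91 → ⌈·⌉ = 2160
j=10: r + 9k = 2420.3475 → ⌈·⌉ = 2421
j=11: r + 10k = 2680.785 → ⌈·⌉ = 2681
j=12: r + 11k = 2941.2225 → ⌈·⌉ = 2942
j=13: r + 12k = 3201.66 → ⌈·⌉ = 3202
j=14: r + 13k = 3462.0975 → ⌈·⌉ = 3463
j=15: r + 14k = 3722.535 → ⌈·⌉ = 3723
j=16: r + 15k = 3982.9725 → ⌈·⌉ = 3983

77, 337, 598, 858, 1119, 1379, 1640, 1900, 2160, 2421, 2681, 2942, 3202, 3463, 3723, 3983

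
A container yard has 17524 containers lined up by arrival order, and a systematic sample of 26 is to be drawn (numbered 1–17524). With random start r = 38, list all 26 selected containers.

k = N/n = 17524/26 = 674
container 1: 38
container 2: 38 + 674 = 712
container 3: 712 + 674 = 1386
container 4: 1386 + 674 = 2060
container 5: 2060 + 674 = 2734
container 6: 2734 + 674 = 3408
container 7: 3408 + 674 = 4082
container 8: 4082 + 674 = 4756
container 9: 4756 + 674 = 5430
container 10: 5430 + 674 = 6104
container 11: 6104 + 674 = 6778
container 12: 6778 + 674 = 7452
container 13: 7452 + 674 = 8126
container 14: 8126 + 674 = 8800
container 15: 8800 + 674 = 9474
container 16: 9474 + 674 = 10148
container 17: 10148 + 674 = 10822
container 18: 10822 + 674 = 11496
container 19: 11496 + 674 = 12170
container 20: 12170 + 674 = 12844
container 21: 12844 + 674 = 13518
container 22: 13518 + 674 = 14192
container 23: 14192 + 674 = 14866
container 24: 14866 + 674 = 15540
container 25: 15540 + 674 = 16214
container 26: 16214 + 674 = 16888

38, 712, 1386, 2060, 2734, 3408, 4082, 4756, 5430, 6104, 6778, 7452, 8126, 8800, 9474, 10148, 10822, 11496, 12170, 12844, 13518, 14192, 14866, 15540, 16214, 16888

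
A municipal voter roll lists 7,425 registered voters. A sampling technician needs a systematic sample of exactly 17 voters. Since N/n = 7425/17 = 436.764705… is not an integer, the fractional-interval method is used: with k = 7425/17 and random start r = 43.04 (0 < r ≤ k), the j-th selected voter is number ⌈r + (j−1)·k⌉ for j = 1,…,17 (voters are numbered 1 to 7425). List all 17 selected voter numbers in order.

j=1: r + 0k = 43.04 → ⌈·⌉ = 44
j=2: r + 1k = 479.804705… → ⌈·⌉ = 480
j=3: r + 2k = 916.569411… → ⌈·⌉ = 917
j=4: r + 3k = 1353.334117… → ⌈·⌉ = 1354
j=5: r + 4k = 1790.098823… → ⌈·⌉ = 1791
j=6: r + 5k = 2226.863529… → ⌈·⌉ = 2227
j=7: r + 6k = 2663.628235… → ⌈·⌉ = 2664
j=8: r + 7k = 3100.392941… → ⌈·⌉ = 3101
j=9: r + 8k = 3537.157647… → ⌈·⌉ = 3538
j=10: r + 9k = 3973.922352… → ⌈·⌉ = 3974
j=11: r + 10k = 4410.687058… → ⌈·⌉ = 4411
j=12: r + 11k = 4847.451764… → ⌈·⌉ = 4848
j=13: r + 12k = 5284.216470… → ⌈·⌉ = 5285
j=14: r + 13k = 5720.981176… → ⌈·⌉ = 5721
j=15: r + 14k = 6157.745882… → ⌈·⌉ = 6158
j=16: r + 15k = 6594.510588… → ⌈·⌉ = 6595
j=17: r + 16k = 7031.275294… → ⌈·⌉ = 7032

44, 480, 917, 1354, 1791, 2227, 2664, 3101, 3538, 3974, 4411, 4848, 5285, 5721, 6158, 6595, 7032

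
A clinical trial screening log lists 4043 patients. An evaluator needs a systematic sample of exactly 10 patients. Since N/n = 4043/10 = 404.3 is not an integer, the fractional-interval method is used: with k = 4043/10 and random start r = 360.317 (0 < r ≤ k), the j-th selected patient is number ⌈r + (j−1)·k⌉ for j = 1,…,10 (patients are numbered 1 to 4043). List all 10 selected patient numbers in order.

361, 765, 1169, 1574, 1978, 2382, 2787, 3191, 3595, 4000

j=1: r + 0k = 360.317 → ⌈·⌉ = 361
j=2: r + 1k = 764.617 → ⌈·⌉ = 765
j=3: r + 2k = 1168.917 → ⌈·⌉ = 1169
j=4: r + 3k = 1573.217 → ⌈·⌉ = 1574
j=5: r + 4k = 1977.517 → ⌈·⌉ = 1978
j=6: r + 5k = 2381.817 → ⌈·⌉ = 2382
j=7: r + 6k = 2786.117 → ⌈·⌉ = 2787
j=8: r + 7k = 3190.417 → ⌈·⌉ = 3191
j=9: r + 8k = 3594.717 → ⌈·⌉ = 3595
j=10: r + 9k = 3999.017 → ⌈·⌉ = 4000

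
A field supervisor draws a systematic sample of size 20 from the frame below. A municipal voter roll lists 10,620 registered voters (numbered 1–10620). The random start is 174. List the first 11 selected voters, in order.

174, 705, 1236, 1767, 2298, 2829, 3360, 3891, 4422, 4953, 5484

k = N/n = 10620/20 = 531
voter 1: 174
voter 2: 174 + 531 = 705
voter 3: 705 + 531 = 1236
voter 4: 1236 + 531 = 1767
voter 5: 1767 + 531 = 2298
voter 6: 2298 + 531 = 2829
voter 7: 2829 + 531 = 3360
voter 8: 3360 + 531 = 3891
voter 9: 3891 + 531 = 4422
voter 10: 4422 + 531 = 4953
voter 11: 4953 + 531 = 5484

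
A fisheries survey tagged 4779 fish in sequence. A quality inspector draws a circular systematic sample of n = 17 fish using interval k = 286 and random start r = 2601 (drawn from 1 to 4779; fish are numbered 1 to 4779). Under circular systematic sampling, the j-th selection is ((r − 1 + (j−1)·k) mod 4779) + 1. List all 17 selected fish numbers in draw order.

Selection 1: 2601
Selection 2: 2601 + 286 = 2887
Selection 3: 2887 + 286 = 3173
Selection 4: 3173 + 286 = 3459
Selection 5: 3459 + 286 = 3745
Selection 6: 3745 + 286 = 4031
Selection 7: 4031 + 286 = 4317
Selection 8: 4317 + 286 = 4603
Selection 9: 4603 + 286 = 4889 → 4889 − 4779 = 110
Selection 10: 110 + 286 = 396
Selection 11: 396 + 286 = 682
Selection 12: 682 + 286 = 968
Selection 13: 968 + 286 = 1254
Selection 14: 1254 + 286 = 1540
Selection 15: 1540 + 286 = 1826
Selection 16: 1826 + 286 = 2112
Selection 17: 2112 + 286 = 2398

2601, 2887, 3173, 3459, 3745, 4031, 4317, 4603, 110, 396, 682, 968, 1254, 1540, 1826, 2112, 2398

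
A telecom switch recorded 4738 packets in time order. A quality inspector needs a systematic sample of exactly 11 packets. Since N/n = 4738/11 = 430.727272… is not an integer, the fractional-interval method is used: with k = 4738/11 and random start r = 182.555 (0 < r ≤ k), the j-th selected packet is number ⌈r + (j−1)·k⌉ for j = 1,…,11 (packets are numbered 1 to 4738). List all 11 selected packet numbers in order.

183, 614, 1045, 1475, 1906, 2337, 2767, 3198, 3629, 4060, 4490

j=1: r + 0k = 182.555 → ⌈·⌉ = 183
j=2: r + 1k = 613.282272… → ⌈·⌉ = 614
j=3: r + 2k = 1044.009545… → ⌈·⌉ = 1045
j=4: r + 3k = 1474.736818… → ⌈·⌉ = 1475
j=5: r + 4k = 1905.464090… → ⌈·⌉ = 1906
j=6: r + 5k = 2336.191363… → ⌈·⌉ = 2337
j=7: r + 6k = 2766.918636… → ⌈·⌉ = 2767
j=8: r + 7k = 3197.645909… → ⌈·⌉ = 3198
j=9: r + 8k = 3628.373181… → ⌈·⌉ = 3629
j=10: r + 9k = 4059.100454… → ⌈·⌉ = 4060
j=11: r + 10k = 4489.827727… → ⌈·⌉ = 4490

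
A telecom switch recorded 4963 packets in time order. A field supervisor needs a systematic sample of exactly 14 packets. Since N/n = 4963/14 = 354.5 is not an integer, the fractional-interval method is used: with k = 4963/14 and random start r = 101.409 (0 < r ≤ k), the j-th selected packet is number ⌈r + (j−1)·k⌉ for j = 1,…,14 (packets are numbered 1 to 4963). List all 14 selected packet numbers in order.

102, 456, 811, 1165, 1520, 1874, 2229, 2583, 2938, 3292, 3647, 4001, 4356, 4710

j=1: r + 0k = 101.409 → ⌈·⌉ = 102
j=2: r + 1k = 455.909 → ⌈·⌉ = 456
j=3: r + 2k = 810.409 → ⌈·⌉ = 811
j=4: r + 3k = 1164.909 → ⌈·⌉ = 1165
j=5: r + 4k = 1519.409 → ⌈·⌉ = 1520
j=6: r + 5k = 1873.909 → ⌈·⌉ = 1874
j=7: r + 6k = 2228.409 → ⌈·⌉ = 2229
j=8: r + 7k = 2582.909 → ⌈·⌉ = 2583
j=9: r + 8k = 2937.409 → ⌈·⌉ = 2938
j=10: r + 9k = 3291.909 → ⌈·⌉ = 3292
j=11: r + 10k = 3646.409 → ⌈·⌉ = 3647
j=12: r + 11k = 4000.909 → ⌈·⌉ = 4001
j=13: r + 12k = 4355.409 → ⌈·⌉ = 4356
j=14: r + 13k = 4709.909 → ⌈·⌉ = 4710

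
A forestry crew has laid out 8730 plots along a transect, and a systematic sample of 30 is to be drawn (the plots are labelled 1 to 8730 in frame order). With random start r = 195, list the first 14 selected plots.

k = N/n = 8730/30 = 291
plot 1: 195
plot 2: 195 + 291 = 486
plot 3: 486 + 291 = 777
plot 4: 777 + 291 = 1068
plot 5: 1068 + 291 = 1359
plot 6: 1359 + 291 = 1650
plot 7: 1650 + 291 = 1941
plot 8: 1941 + 291 = 2232
plot 9: 2232 + 291 = 2523
plot 10: 2523 + 291 = 2814
plot 11: 2814 + 291 = 3105
plot 12: 3105 + 291 = 3396
plot 13: 3396 + 291 = 3687
plot 14: 3687 + 291 = 3978

195, 486, 777, 1068, 1359, 1650, 1941, 2232, 2523, 2814, 3105, 3396, 3687, 3978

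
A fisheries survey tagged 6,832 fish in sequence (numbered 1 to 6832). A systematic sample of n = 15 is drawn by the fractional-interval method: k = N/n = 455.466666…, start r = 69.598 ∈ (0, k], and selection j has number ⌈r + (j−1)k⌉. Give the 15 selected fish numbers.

70, 526, 981, 1436, 1892, 2347, 2803, 3258, 3714, 4169, 4625, 5080, 5536, 5991, 6447

j=1: r + 0k = 69.598 → ⌈·⌉ = 70
j=2: r + 1k = 525.064666… → ⌈·⌉ = 526
j=3: r + 2k = 980.531333… → ⌈·⌉ = 981
j=4: r + 3k = 1435.998 → ⌈·⌉ = 1436
j=5: r + 4k = 1891.464666… → ⌈·⌉ = 1892
j=6: r + 5k = 2346.931333… → ⌈·⌉ = 2347
j=7: r + 6k = 2802.398 → ⌈·⌉ = 2803
j=8: r + 7k = 3257.864666… → ⌈·⌉ = 3258
j=9: r + 8k = 3713.331333… → ⌈·⌉ = 3714
j=10: r + 9k = 4168.798 → ⌈·⌉ = 4169
j=11: r + 10k = 4624.264666… → ⌈·⌉ = 4625
j=12: r + 11k = 5079.731333… → ⌈·⌉ = 5080
j=13: r + 12k = 5535.198 → ⌈·⌉ = 5536
j=14: r + 13k = 5990.664666… → ⌈·⌉ = 5991
j=15: r + 14k = 6446.131333… → ⌈·⌉ = 6447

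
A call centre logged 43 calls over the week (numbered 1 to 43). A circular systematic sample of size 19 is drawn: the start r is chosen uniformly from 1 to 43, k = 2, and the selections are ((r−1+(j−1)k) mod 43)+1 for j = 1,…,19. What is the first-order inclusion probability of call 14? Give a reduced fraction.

19/43

For each position j, as r ranges over 1…43 the j-th selection hits every call exactly once, so call 14 is selected for exactly 19 of the 43 starts.
Inclusion probability = 19/43.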